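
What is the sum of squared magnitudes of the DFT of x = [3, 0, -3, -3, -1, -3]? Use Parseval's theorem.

Parseval: Σ|x[n]|² = (1/N)Σ|X[k]|², so Σ|X[k]|² = N·Σ|x[n]|² = 6·37.0000

Σ|X[k]|² = N·Σ|x[n]|² = 6·37.0000 = 222.0000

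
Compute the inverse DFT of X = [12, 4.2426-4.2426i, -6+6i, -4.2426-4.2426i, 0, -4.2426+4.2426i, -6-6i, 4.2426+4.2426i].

x[n] = (1/8) Σ(k=0 to 7) X[k] · e^(2πikn/8)

Computing each x[n]:
x[0] = 0
x[1] = 3
x[2] = 3
x[3] = 3
x[4] = 0
x[5] = -3
x[6] = 3
x[7] = 3

x = [0, 3, 3, 3, 0, -3, 3, 3]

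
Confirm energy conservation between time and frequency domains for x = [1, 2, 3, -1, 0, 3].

Time domain:
Σ|x[n]|² = |1|² + |2|² + |3|² + |-1|² + |0|² + |3|² = 24.0000

Frequency domain:
(1/6)Σ|X[k]|² = (1/6)(|8|² + |3.0000-1.7321i|² + |-4.0000+3.4641i|² + |0|² + |-4.0000-3.4641i|² + |3.0000+1.7321i|²) = (1/6)·144.0000 = 24.0000

Both sides agree, confirming Parseval's theorem.

Σ|x[n]|² = (1/N)Σ|X[k]|² = 24.0000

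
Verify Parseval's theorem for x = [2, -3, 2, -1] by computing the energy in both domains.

Time domain:
Σ|x[n]|² = |2|² + |-3|² + |2|² + |-1|² = 18.0000

Frequency domain:
(1/4)Σ|X[k]|² = (1/4)(|0|² + |2i|² + |8|² + |-2i|²) = (1/4)·72.0000 = 18.0000

Both sides agree, confirming Parseval's theorem.

Σ|x[n]|² = (1/N)Σ|X[k]|² = 18.0000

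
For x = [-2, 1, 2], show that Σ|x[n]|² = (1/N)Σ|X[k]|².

Time domain:
Σ|x[n]|² = |-2|² + |1|² + |2|² = 9.0000

Frequency domain:
(1/3)Σ|X[k]|² = (1/3)(|1|² + |-3.5000+0.8660i|² + |-3.5000-0.8660i|²) = (1/3)·27.0000 = 9.0000

Both sides agree, confirming Parseval's theorem.

Σ|x[n]|² = (1/N)Σ|X[k]|² = 9.0000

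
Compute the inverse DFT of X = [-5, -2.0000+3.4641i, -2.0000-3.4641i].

x[n] = (1/3) Σ(k=0 to 2) X[k] · e^(2πikn/3)

Computing each x[n]:
x[0] = -3
x[1] = -3
x[2] = 1

x = [-3, -3, 1]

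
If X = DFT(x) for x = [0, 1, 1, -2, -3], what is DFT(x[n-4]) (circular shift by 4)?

Time shift by 4: X_shifted[k] = ω_5^(4k) · X[k]
Shifted x = [1, 1, -2, -3, 0]

DFT(x[n-4]) = [-3, 5.3541-1.5388i, -1.3541+0.3633i, -1.3541-0.3633i, 5.3541+1.5388i]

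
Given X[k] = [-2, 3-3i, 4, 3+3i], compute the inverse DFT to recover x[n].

x[n] = (1/4) Σ(k=0 to 3) X[k] · e^(2πikn/4)

Computing each x[n]:
x[0] = 2
x[1] = 0
x[2] = -1
x[3] = -3

x = [2, 0, -1, -3]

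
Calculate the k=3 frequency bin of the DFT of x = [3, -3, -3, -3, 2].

X[3] = Σ(n=0 to 4) x[n] · ω_5^(3n) where ω_5 = e^(-2πi/5)
= (3)·ω_5^0 + (-3)·ω_5^3 + (-3)·ω_5^6 + (-3)·ω_5^9 + (2)·ω_5^12

X[3] = 1.9549-2.9389i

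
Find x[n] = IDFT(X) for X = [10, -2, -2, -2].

x[n] = (1/4) Σ(k=0 to 3) X[k] · e^(2πikn/4)

Computing each x[n]:
x[0] = 1
x[1] = 3
x[2] = 3
x[3] = 3

x = [1, 3, 3, 3]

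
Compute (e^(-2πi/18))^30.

Since ω_18^18 = 1, powers reduce modulo 18.
30 mod 18 = 12
So ω_18^30 = ω_18^12 = e^(-2πi·12/18)

ω_18^30 = ω_18^12 = -0.5000+0.8660i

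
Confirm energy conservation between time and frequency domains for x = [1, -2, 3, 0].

Time domain:
Σ|x[n]|² = |1|² + |-2|² + |3|² + |0|² = 14.0000

Frequency domain:
(1/4)Σ|X[k]|² = (1/4)(|2|² + |-2+2i|² + |6|² + |-2-2i|²) = (1/4)·56.0000 = 14.0000

Both sides agree, confirming Parseval's theorem.

Σ|x[n]|² = (1/N)Σ|X[k]|² = 14.0000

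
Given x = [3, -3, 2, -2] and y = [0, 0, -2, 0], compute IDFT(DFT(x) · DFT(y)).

(x ⊛ y)[n] = Σ(m=0 to 3) x[m] · y[(n-m) mod 4]

Computing each output sample:
(x ⊛ y)[0] = -4
(x ⊛ y)[1] = 4
(x ⊛ y)[2] = -6
(x ⊛ y)[3] = 6

x ⊛ y = [-4, 4, -6, 6]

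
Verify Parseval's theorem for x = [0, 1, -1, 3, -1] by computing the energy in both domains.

Time domain:
Σ|x[n]|² = |0|² + |1|² + |-1|² + |3|² + |-1|² = 12.0000

Frequency domain:
(1/5)Σ|X[k]|² = (1/5)(|2|² + |-1.6180+0.4490i|² + |0.6180-4.9798i|² + |0.6180+4.9798i|² + |-1.6180-0.4490i|²) = (1/5)·60.0000 = 12.0000

Both sides agree, confirming Parseval's theorem.

Σ|x[n]|² = (1/N)Σ|X[k]|² = 12.0000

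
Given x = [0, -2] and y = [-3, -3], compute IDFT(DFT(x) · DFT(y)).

(x ⊛ y)[n] = Σ(m=0 to 1) x[m] · y[(n-m) mod 2]

Computing each output sample:
(x ⊛ y)[0] = 6
(x ⊛ y)[1] = 6

x ⊛ y = [6, 6]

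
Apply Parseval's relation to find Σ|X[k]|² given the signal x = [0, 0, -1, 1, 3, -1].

Parseval: Σ|x[n]|² = (1/N)Σ|X[k]|², so Σ|X[k]|² = N·Σ|x[n]|² = 6·12.0000

Σ|X[k]|² = N·Σ|x[n]|² = 6·12.0000 = 72.0000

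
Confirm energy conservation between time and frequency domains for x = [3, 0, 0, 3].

Time domain:
Σ|x[n]|² = |3|² + |0|² + |0|² + |3|² = 18.0000

Frequency domain:
(1/4)Σ|X[k]|² = (1/4)(|6|² + |3+3i|² + |0|² + |3-3i|²) = (1/4)·72.0000 = 18.0000

Both sides agree, confirming Parseval's theorem.

Σ|x[n]|² = (1/N)Σ|X[k]|² = 18.0000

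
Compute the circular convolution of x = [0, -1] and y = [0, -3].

(x ⊛ y)[n] = Σ(m=0 to 1) x[m] · y[(n-m) mod 2]

Computing each output sample:
(x ⊛ y)[0] = 3
(x ⊛ y)[1] = 0

x ⊛ y = [3, 0]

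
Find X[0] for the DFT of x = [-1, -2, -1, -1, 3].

X[0] = Σ(n=0 to 4) x[n] · ω_5^0 = Σ x[n]
= (-1) + (-2) + (-1) + (-1) + (3)

X[0] = -2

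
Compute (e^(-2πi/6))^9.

Since ω_6^6 = 1, powers reduce modulo 6.
9 mod 6 = 3
So ω_6^9 = ω_6^3 = e^(-2πi·3/6)

ω_6^9 = ω_6^3 = -1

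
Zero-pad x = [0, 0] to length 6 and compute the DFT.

Original 2-point DFT: [0, 0]
Zero-padded 6-point DFT provides frequency interpolation.

DFT_6([x, 0, ...]) = [0, 0, 0, 0, 0, 0]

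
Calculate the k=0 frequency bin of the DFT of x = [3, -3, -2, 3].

X[0] = Σ(n=0 to 3) x[n] · ω_4^0 = Σ x[n]
= (3) + (-3) + (-2) + (3)

X[0] = 1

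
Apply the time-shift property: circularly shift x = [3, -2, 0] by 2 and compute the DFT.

Time shift by 2: X_shifted[k] = ω_3^(2k) · X[k]
Shifted x = [-2, 0, 3]

DFT(x[n-2]) = [1, -3.5000+2.5981i, -3.5000-2.5981i]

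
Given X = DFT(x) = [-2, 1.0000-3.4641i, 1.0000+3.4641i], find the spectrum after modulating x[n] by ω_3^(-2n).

Modulation property: DFT(ω_3^(-2n)·x[n]) = X[(k-2) mod 3], so circularly shift X by 2 positions.

X[k-2] = [1.0000-3.4641i, 1.0000+3.4641i, -2]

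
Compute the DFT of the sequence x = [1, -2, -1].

X[k] = Σ(n=0 to 2) x[n] · ω_3^(nk)
where ω_3 = e^(-2πi/3)

Computing each X[k]:
X[0] = -2
X[1] = 2.5000+0.8660i
X[2] = 2.5000-0.8660i

X = [-2, 2.5000+0.8660i, 2.5000-0.8660i]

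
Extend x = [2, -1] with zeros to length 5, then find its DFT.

Original 2-point DFT: [1, 3]
Zero-padded 5-point DFT provides frequency interpolation.

DFT_5([x, 0, ...]) = [1, 1.6910+0.9511i, 2.8090+0.5878i, 2.8090-0.5878i, 1.6910-0.9511i]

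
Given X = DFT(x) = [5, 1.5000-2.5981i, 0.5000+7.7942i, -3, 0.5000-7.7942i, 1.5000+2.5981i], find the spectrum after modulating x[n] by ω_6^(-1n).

Modulation property: DFT(ω_6^(-1n)·x[n]) = X[(k-1) mod 6], so circularly shift X by 1 positions.

X[k-1] = [1.5000+2.5981i, 5, 1.5000-2.5981i, 0.5000+7.7942i, -3, 0.5000-7.7942i]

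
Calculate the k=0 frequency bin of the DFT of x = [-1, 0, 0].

X[0] = Σ(n=0 to 2) x[n] · ω_3^0 = Σ x[n]
= (-1) + (0) + (0)

X[0] = -1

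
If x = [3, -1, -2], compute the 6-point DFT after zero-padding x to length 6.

Original 3-point DFT: [0, 4.5000-0.8660i, 4.5000+0.8660i]
Zero-padded 6-point DFT provides frequency interpolation.

DFT_6([x, 0, ...]) = [0, 3.5000+2.5981i, 4.5000-0.8660i, 2, 4.5000+0.8660i, 3.5000-2.5981i]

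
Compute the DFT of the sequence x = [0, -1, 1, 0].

X[k] = Σ(n=0 to 3) x[n] · ω_4^(nk)
where ω_4 = e^(-2πi/4)

Computing each X[k]:
X[0] = 0
X[1] = -1+1i
X[2] = 2
X[3] = -1-1i

X = [0, -1+1i, 2, -1-1i]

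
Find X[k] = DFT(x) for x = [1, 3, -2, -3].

X[k] = Σ(n=0 to 3) x[n] · ω_4^(nk)
where ω_4 = e^(-2πi/4)

Computing each X[k]:
X[0] = -1
X[1] = 3-6i
X[2] = -1
X[3] = 3+6i

X = [-1, 3-6i, -1, 3+6i]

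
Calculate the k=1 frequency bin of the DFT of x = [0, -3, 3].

X[1] = Σ(n=0 to 2) x[n] · ω_3^(1n) where ω_3 = e^(-2πi/3)
= (0)·ω_3^0 + (-3)·ω_3^1 + (3)·ω_3^2

X[1] = 5.1962i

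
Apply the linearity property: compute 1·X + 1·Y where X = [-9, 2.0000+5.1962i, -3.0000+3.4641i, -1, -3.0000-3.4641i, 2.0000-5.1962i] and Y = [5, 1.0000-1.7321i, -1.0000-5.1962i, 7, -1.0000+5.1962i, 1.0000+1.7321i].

By linearity: DFT(1x + 1y) = 1·DFT(x) + 1·DFT(y)
= 1·[-9, 2.0000+5.1962i, -3.0000+3.4641i, -1, -3.0000-3.4641i, 2.0000-5.1962i] + 1·[5, 1.0000-1.7321i, -1.0000-5.1962i, 7, -1.0000+5.1962i, 1.0000+1.7321i]

Computing element-wise:
Z[0] = 1·(-9) + 1·(5) = -4
Z[1] = 1·(2.0000+5.1962i) + 1·(1.0000-1.7321i) = 3.0000+3.4641i
Z[2] = 1·(-3.0000+3.4641i) + 1·(-1.0000-5.1962i) = -4.0000-1.7321i
Z[3] = 1·(-1) + 1·(7) = 6
Z[4] = 1·(-3.0000-3.4641i) + 1·(-1.0000+5.1962i) = -4.0000+1.7321i
Z[5] = 1·(2.0000-5.1962i) + 1·(1.0000+1.7321i) = 3.0000-3.4641i

DFT(1x + 1y) = 1·X + 1·Y = [-4, 3.0000+3.4641i, -4.0000-1.7321i, 6, -4.0000+1.7321i, 3.0000-3.4641i]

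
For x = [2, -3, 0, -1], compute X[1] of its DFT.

X[1] = Σ(n=0 to 3) x[n] · ω_4^(1n) where ω_4 = e^(-2πi/4)
= (2)·ω_4^0 + (-3)·ω_4^1 + (0)·ω_4^2 + (-1)·ω_4^3

X[1] = 2+2i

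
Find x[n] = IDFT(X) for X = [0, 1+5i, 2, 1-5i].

x[n] = (1/4) Σ(k=0 to 3) X[k] · e^(2πikn/4)

Computing each x[n]:
x[0] = 1
x[1] = -3
x[2] = 0
x[3] = 2

x = [1, -3, 0, 2]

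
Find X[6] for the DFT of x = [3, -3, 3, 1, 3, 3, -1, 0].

X[6] = Σ(n=0 to 7) x[n] · ω_8^(6n) where ω_8 = e^(-2πi/8)
= (3)·ω_8^0 + (-3)·ω_8^6 + (3)·ω_8^12 + (1)·ω_8^18 + (3)·ω_8^24 + (3)·ω_8^30 + (-1)·ω_8^36 + (0)·ω_8^42

X[6] = 4-1i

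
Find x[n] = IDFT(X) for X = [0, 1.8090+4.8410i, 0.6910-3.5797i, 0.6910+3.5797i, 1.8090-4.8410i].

x[n] = (1/5) Σ(k=0 to 4) X[k] · e^(2πikn/5)

Computing each x[n]:
x[0] = 1
x[1] = -1
x[2] = -3
x[3] = 2
x[4] = 1

x = [1, -1, -3, 2, 1]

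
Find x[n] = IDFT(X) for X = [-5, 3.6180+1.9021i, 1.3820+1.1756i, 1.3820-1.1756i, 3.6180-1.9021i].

x[n] = (1/5) Σ(k=0 to 4) X[k] · e^(2πikn/5)

Computing each x[n]:
x[0] = 1
x[1] = -2
x[2] = -2
x[3] = -2
x[4] = 0

x = [1, -2, -2, -2, 0]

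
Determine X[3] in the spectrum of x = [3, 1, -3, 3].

X[3] = Σ(n=0 to 3) x[n] · ω_4^(3n) where ω_4 = e^(-2πi/4)
= (3)·ω_4^0 + (1)·ω_4^3 + (-3)·ω_4^6 + (3)·ω_4^9

X[3] = 6-2i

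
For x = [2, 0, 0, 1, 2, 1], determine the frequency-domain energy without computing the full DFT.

Parseval: Σ|x[n]|² = (1/N)Σ|X[k]|², so Σ|X[k]|² = N·Σ|x[n]|² = 6·10.0000

Σ|X[k]|² = N·Σ|x[n]|² = 6·10.0000 = 60.0000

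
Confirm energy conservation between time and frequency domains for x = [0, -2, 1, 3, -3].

Time domain:
Σ|x[n]|² = |0|² + |-2|² + |1|² + |3|² + |-3|² = 23.0000

Frequency domain:
(1/5)Σ|X[k]|² = (1/5)(|-1|² + |-4.7812+0.2245i|² + |5.2812-2.4899i|² + |5.2812+2.4899i|² + |-4.7812-0.2245i|²) = (1/5)·115.0000 = 23.0000

Both sides agree, confirming Parseval's theorem.

Σ|x[n]|² = (1/N)Σ|X[k]|² = 23.0000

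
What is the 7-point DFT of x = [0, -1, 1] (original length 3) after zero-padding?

Original 3-point DFT: [0, 1.7321i, -1.7321i]
Zero-padded 7-point DFT provides frequency interpolation.

DFT_7([x, 0, ...]) = [0, -0.8460-0.1931i, -0.6784+1.4088i, 1.5245+1.2157i, 1.5245-1.2157i, -0.6784-1.4088i, -0.8460+0.1931i]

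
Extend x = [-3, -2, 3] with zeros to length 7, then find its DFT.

Original 3-point DFT: [-2, -3.5000+4.3301i, -3.5000-4.3301i]
Zero-padded 7-point DFT provides frequency interpolation.

DFT_7([x, 0, ...]) = [-2, -4.9145-1.3611i, -5.2579+3.2515i, 0.6724+3.2133i, 0.6724-3.2133i, -5.2579-3.2515i, -4.9145+1.3611i]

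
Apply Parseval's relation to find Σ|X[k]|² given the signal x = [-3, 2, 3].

Parseval: Σ|x[n]|² = (1/N)Σ|X[k]|², so Σ|X[k]|² = N·Σ|x[n]|² = 3·22.0000

Σ|X[k]|² = N·Σ|x[n]|² = 3·22.0000 = 66.0000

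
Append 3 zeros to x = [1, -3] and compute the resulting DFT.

Original 2-point DFT: [-2, 4]
Zero-padded 5-point DFT provides frequency interpolation.

DFT_5([x, 0, ...]) = [-2, 0.0729+2.8532i, 3.4271+1.7634i, 3.4271-1.7634i, 0.0729-2.8532i]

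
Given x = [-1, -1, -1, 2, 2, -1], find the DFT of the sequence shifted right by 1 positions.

Time shift by 1: X_shifted[k] = ω_6^(1k) · X[k]
Shifted x = [-1, -1, -1, -1, 2, 2]

DFT(x[n-1]) = [0, 5.1962i, -3, 0, -3, -5.1962i]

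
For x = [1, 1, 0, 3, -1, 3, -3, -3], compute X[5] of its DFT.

X[5] = Σ(n=0 to 7) x[n] · ω_8^(5n) where ω_8 = e^(-2πi/8)
= (1)·ω_8^0 + (1)·ω_8^5 + (0)·ω_8^10 + (3)·ω_8^15 + (-1)·ω_8^20 + (3)·ω_8^25 + (-3)·ω_8^30 + (-3)·ω_8^35

X[5] = 7.6569-0.1716i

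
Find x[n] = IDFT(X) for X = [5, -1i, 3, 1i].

x[n] = (1/4) Σ(k=0 to 3) X[k] · e^(2πikn/4)

Computing each x[n]:
x[0] = 2
x[1] = 1
x[2] = 2
x[3] = 0

x = [2, 1, 2, 0]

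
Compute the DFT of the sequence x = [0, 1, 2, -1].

X[k] = Σ(n=0 to 3) x[n] · ω_4^(nk)
where ω_4 = e^(-2πi/4)

Computing each X[k]:
X[0] = 2
X[1] = -2-2i
X[2] = 2
X[3] = -2+2i

X = [2, -2-2i, 2, -2+2i]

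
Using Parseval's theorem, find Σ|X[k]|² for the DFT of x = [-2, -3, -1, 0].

Parseval: Σ|x[n]|² = (1/N)Σ|X[k]|², so Σ|X[k]|² = N·Σ|x[n]|² = 4·14.0000

Σ|X[k]|² = N·Σ|x[n]|² = 4·14.0000 = 56.0000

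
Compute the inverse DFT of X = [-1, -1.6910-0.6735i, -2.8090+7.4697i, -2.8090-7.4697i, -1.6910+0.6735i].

x[n] = (1/5) Σ(k=0 to 4) X[k] · e^(2πikn/5)

Computing each x[n]:
x[0] = -2
x[1] = -1
x[2] = 3
x[3] = -3
x[4] = 2

x = [-2, -1, 3, -3, 2]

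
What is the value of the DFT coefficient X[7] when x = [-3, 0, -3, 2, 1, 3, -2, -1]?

X[7] = Σ(n=0 to 7) x[n] · ω_8^(7n) where ω_8 = e^(-2πi/8)
= (-3)·ω_8^0 + (0)·ω_8^7 + (-3)·ω_8^14 + (2)·ω_8^21 + (1)·ω_8^28 + (3)·ω_8^35 + (-2)·ω_8^42 + (-1)·ω_8^49

X[7] = -8.2426-1.0000i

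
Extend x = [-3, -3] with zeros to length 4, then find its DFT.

Original 2-point DFT: [-6, 0]
Zero-padded 4-point DFT provides frequency interpolation.

DFT_4([x, 0, ...]) = [-6, -3+3i, 0, -3-3i]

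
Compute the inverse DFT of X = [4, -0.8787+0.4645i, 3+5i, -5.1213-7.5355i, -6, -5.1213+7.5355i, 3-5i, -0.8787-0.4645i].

x[n] = (1/8) Σ(k=0 to 7) X[k] · e^(2πikn/8)

Computing each x[n]:
x[0] = -1
x[1] = 2
x[2] = -3
x[3] = 3
x[4] = 2
x[5] = -2
x[6] = 1
x[7] = 2

x = [-1, 2, -3, 3, 2, -2, 1, 2]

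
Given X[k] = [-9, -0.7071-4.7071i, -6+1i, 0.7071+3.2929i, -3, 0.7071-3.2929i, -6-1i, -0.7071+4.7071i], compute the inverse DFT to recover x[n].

x[n] = (1/8) Σ(k=0 to 7) X[k] · e^(2πikn/8)

Computing each x[n]:
x[0] = -3
x[1] = -1
x[2] = 2
x[3] = 0
x[4] = -3
x[5] = -1
x[6] = -2
x[7] = -1

x = [-3, -1, 2, 0, -3, -1, -2, -1]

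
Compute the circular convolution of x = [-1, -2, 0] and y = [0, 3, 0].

(x ⊛ y)[n] = Σ(m=0 to 2) x[m] · y[(n-m) mod 3]

Computing each output sample:
(x ⊛ y)[0] = 0
(x ⊛ y)[1] = -3
(x ⊛ y)[2] = -6

x ⊛ y = [0, -3, -6]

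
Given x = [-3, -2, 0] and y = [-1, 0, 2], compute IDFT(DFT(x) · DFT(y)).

(x ⊛ y)[n] = Σ(m=0 to 2) x[m] · y[(n-m) mod 3]

Computing each output sample:
(x ⊛ y)[0] = -1
(x ⊛ y)[1] = 2
(x ⊛ y)[2] = -6

x ⊛ y = [-1, 2, -6]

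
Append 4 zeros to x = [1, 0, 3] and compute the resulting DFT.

Original 3-point DFT: [4, -0.5000+2.5981i, -0.5000-2.5981i]
Zero-padded 7-point DFT provides frequency interpolation.

DFT_7([x, 0, ...]) = [4, 0.3324-2.9248i, -1.7029+1.3017i, 2.8705+2.3455i, 2.8705-2.3455i, -1.7029-1.3017i, 0.3324+2.9248i]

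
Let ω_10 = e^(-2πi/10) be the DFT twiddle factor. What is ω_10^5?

ω_10^5 = e^(-2πi·5/10)
= cos(-2π·5/10) + i·sin(-2π·5/10)
= cos(-10π/10) + i·sin(-10π/10)

ω_10^5 = cos(-10π/10) + i·sin(-10π/10) = -1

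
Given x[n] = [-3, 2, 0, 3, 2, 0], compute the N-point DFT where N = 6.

X[k] = Σ(n=0 to 5) x[n] · ω_6^(nk)
where ω_6 = e^(-2πi/6)

Computing each X[k]:
X[0] = 4
X[1] = -6
X[2] = -2.0000-3.4641i
X[3] = -6
X[4] = -2.0000+3.4641i
X[5] = -6

X = [4, -6, -2.0000-3.4641i, -6, -2.0000+3.4641i, -6]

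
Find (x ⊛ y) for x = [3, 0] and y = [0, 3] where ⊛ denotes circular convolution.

(x ⊛ y)[n] = Σ(m=0 to 1) x[m] · y[(n-m) mod 2]

Computing each output sample:
(x ⊛ y)[0] = 0
(x ⊛ y)[1] = 9

x ⊛ y = [0, 9]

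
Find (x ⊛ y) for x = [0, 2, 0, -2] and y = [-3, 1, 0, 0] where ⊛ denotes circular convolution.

(x ⊛ y)[n] = Σ(m=0 to 3) x[m] · y[(n-m) mod 4]

Computing each output sample:
(x ⊛ y)[0] = -2
(x ⊛ y)[1] = -6
(x ⊛ y)[2] = 2
(x ⊛ y)[3] = 6

x ⊛ y = [-2, -6, 2, 6]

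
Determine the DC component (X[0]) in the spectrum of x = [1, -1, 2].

X[0] = Σ(n=0 to 2) x[n] · ω_3^0 = Σ x[n]
= (1) + (-1) + (2)

X[0] = 2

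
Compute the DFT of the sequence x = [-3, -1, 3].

X[k] = Σ(n=0 to 2) x[n] · ω_3^(nk)
where ω_3 = e^(-2πi/3)

Computing each X[k]:
X[0] = -1
X[1] = -4.0000+3.4641i
X[2] = -4.0000-3.4641i

X = [-1, -4.0000+3.4641i, -4.0000-3.4641i]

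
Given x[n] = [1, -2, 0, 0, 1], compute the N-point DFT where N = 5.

X[k] = Σ(n=0 to 4) x[n] · ω_5^(nk)
where ω_5 = e^(-2πi/5)

Computing each X[k]:
X[0] = 0
X[1] = 0.6910+2.8532i
X[2] = 1.8090+1.7634i
X[3] = 1.8090-1.7634i
X[4] = 0.6910-2.8532i

X = [0, 0.6910+2.8532i, 1.8090+1.7634i, 1.8090-1.7634i, 0.6910-2.8532i]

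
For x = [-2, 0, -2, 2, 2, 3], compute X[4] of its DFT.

X[4] = Σ(n=0 to 5) x[n] · ω_6^(4n) where ω_6 = e^(-2πi/6)
= (-2)·ω_6^0 + (0)·ω_6^4 + (-2)·ω_6^8 + (2)·ω_6^12 + (2)·ω_6^16 + (3)·ω_6^20

X[4] = -1.5000+0.8660i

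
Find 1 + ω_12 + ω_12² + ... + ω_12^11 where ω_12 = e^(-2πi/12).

Sum of all nth roots of unity equals 0 for n > 1 (geometric series with r ≠ 1).

0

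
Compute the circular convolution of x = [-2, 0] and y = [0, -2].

(x ⊛ y)[n] = Σ(m=0 to 1) x[m] · y[(n-m) mod 2]

Computing each output sample:
(x ⊛ y)[0] = 0
(x ⊛ y)[1] = 4

x ⊛ y = [0, 4]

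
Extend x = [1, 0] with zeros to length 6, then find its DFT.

Original 2-point DFT: [1, 1]
Zero-padded 6-point DFT provides frequency interpolation.

DFT_6([x, 0, ...]) = [1, 1, 1, 1, 1, 1]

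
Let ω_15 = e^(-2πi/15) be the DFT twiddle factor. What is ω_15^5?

ω_15^5 = e^(-2πi·5/15)
= cos(-2π·5/15) + i·sin(-2π·5/15)
= cos(-10π/15) + i·sin(-10π/15)

ω_15^5 = cos(-10π/15) + i·sin(-10π/15) = -0.5000-0.8660i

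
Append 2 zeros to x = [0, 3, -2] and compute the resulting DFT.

Original 3-point DFT: [1, -0.5000-4.3301i, -0.5000+4.3301i]
Zero-padded 5-point DFT provides frequency interpolation.

DFT_5([x, 0, ...]) = [1, 2.5451-1.6776i, -3.0451-3.6655i, -3.0451+3.6655i, 2.5451+1.6776i]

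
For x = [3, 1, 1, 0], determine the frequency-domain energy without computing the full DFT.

Parseval: Σ|x[n]|² = (1/N)Σ|X[k]|², so Σ|X[k]|² = N·Σ|x[n]|² = 4·11.0000

Σ|X[k]|² = N·Σ|x[n]|² = 4·11.0000 = 44.0000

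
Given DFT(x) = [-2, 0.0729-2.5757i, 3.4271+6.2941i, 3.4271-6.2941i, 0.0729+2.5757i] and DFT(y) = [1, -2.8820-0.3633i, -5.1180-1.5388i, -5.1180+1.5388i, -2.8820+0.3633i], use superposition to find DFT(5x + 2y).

By linearity: DFT(5x + 2y) = 5·DFT(x) + 2·DFT(y)
= 5·[-2, 0.0729-2.5757i, 3.4271+6.2941i, 3.4271-6.2941i, 0.0729+2.5757i] + 2·[1, -2.8820-0.3633i, -5.1180-1.5388i, -5.1180+1.5388i, -2.8820+0.3633i]

Computing element-wise:
Z[0] = 5·(-2) + 2·(1) = -8
Z[1] = 5·(0.0729-2.5757i) + 2·(-2.8820-0.3633i) = -5.3995-13.6051i
Z[2] = 5·(3.4271+6.2941i) + 2·(-5.1180-1.5388i) = 6.8995+28.3929i
Z[3] = 5·(3.4271-6.2941i) + 2·(-5.1180+1.5388i) = 6.8995-28.3929i
Z[4] = 5·(0.0729+2.5757i) + 2·(-2.8820+0.3633i) = -5.3995+13.6051i

DFT(5x + 2y) = 5·X + 2·Y = [-8, -5.3995-13.6051i, 6.8995+28.3929i, 6.8995-28.3929i, -5.3995+13.6051i]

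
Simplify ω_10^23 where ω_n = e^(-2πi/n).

Since ω_10^10 = 1, powers reduce modulo 10.
23 mod 10 = 3
So ω_10^23 = ω_10^3 = e^(-2πi·3/10)

ω_10^23 = ω_10^3 = -0.3090-0.9511i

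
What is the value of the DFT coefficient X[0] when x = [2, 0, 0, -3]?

X[0] = Σ(n=0 to 3) x[n] · ω_4^0 = Σ x[n]
= (2) + (0) + (0) + (-3)

X[0] = -1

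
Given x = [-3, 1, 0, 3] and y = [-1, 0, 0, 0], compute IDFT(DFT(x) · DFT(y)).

(x ⊛ y)[n] = Σ(m=0 to 3) x[m] · y[(n-m) mod 4]

Computing each output sample:
(x ⊛ y)[0] = 3
(x ⊛ y)[1] = -1
(x ⊛ y)[2] = 0
(x ⊛ y)[3] = -3

x ⊛ y = [3, -1, 0, -3]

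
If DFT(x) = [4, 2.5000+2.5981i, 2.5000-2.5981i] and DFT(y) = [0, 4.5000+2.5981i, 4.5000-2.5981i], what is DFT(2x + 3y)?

By linearity: DFT(2x + 3y) = 2·DFT(x) + 3·DFT(y)
= 2·[4, 2.5000+2.5981i, 2.5000-2.5981i] + 3·[0, 4.5000+2.5981i, 4.5000-2.5981i]

Computing element-wise:
Z[0] = 2·(4) + 3·(0) = 8
Z[1] = 2·(2.5000+2.5981i) + 3·(4.5000+2.5981i) = 18.5000+12.9905i
Z[2] = 2·(2.5000-2.5981i) + 3·(4.5000-2.5981i) = 18.5000-12.9905i

DFT(2x + 3y) = 2·X + 3·Y = [8, 18.5000+12.9905i, 18.5000-12.9905i]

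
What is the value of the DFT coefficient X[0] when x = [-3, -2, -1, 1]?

X[0] = Σ(n=0 to 3) x[n] · ω_4^0 = Σ x[n]
= (-3) + (-2) + (-1) + (1)

X[0] = -5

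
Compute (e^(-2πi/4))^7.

Since ω_4^4 = 1, powers reduce modulo 4.
7 mod 4 = 3
So ω_4^7 = ω_4^3 = e^(-2πi·3/4)

ω_4^7 = ω_4^3 = 1i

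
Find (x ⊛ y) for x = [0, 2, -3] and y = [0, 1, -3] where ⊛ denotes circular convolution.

(x ⊛ y)[n] = Σ(m=0 to 2) x[m] · y[(n-m) mod 3]

Computing each output sample:
(x ⊛ y)[0] = -9
(x ⊛ y)[1] = 9
(x ⊛ y)[2] = 2

x ⊛ y = [-9, 9, 2]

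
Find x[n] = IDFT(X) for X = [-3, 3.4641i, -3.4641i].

x[n] = (1/3) Σ(k=0 to 2) X[k] · e^(2πikn/3)

Computing each x[n]:
x[0] = -1
x[1] = -3
x[2] = 1

x = [-1, -3, 1]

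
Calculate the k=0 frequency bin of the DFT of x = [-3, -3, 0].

X[0] = Σ(n=0 to 2) x[n] · ω_3^0 = Σ x[n]
= (-3) + (-3) + (0)

X[0] = -6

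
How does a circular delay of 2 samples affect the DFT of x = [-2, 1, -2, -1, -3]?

Time shift by 2: X_shifted[k] = ω_5^(2k) · X[k]
Shifted x = [-1, -3, -2, 1, -2]

DFT(x[n-2]) = [-7, -1.7361+2.7144i, 2.7361-2.2654i, 2.7361+2.2654i, -1.7361-2.7144i]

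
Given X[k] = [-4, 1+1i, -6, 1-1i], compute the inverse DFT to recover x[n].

x[n] = (1/4) Σ(k=0 to 3) X[k] · e^(2πikn/4)

Computing each x[n]:
x[0] = -2
x[1] = 0
x[2] = -3
x[3] = 1

x = [-2, 0, -3, 1]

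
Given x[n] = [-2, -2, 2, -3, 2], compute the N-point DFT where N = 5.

X[k] = Σ(n=0 to 4) x[n] · ω_5^(nk)
where ω_5 = e^(-2πi/5)

Computing each X[k]:
X[0] = -3
X[1] = -1.1910+0.8653i
X[2] = -2.3090+7.1064i
X[3] = -2.3090-7.1064i
X[4] = -1.1910-0.8653i

X = [-3, -1.1910+0.8653i, -2.3090+7.1064i, -2.3090-7.1064i, -1.1910-0.8653i]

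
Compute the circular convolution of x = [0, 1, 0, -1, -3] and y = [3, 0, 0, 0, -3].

(x ⊛ y)[n] = Σ(m=0 to 4) x[m] · y[(n-m) mod 5]

Computing each output sample:
(x ⊛ y)[0] = -3
(x ⊛ y)[1] = 3
(x ⊛ y)[2] = 3
(x ⊛ y)[3] = 6
(x ⊛ y)[4] = -9

x ⊛ y = [-3, 3, 3, 6, -9]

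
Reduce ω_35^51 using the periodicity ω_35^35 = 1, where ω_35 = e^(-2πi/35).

Since ω_35^35 = 1, powers reduce modulo 35.
51 mod 35 = 16
So ω_35^51 = ω_35^16 = e^(-2πi·16/35)

ω_35^51 = ω_35^16 = -0.9640-0.2660i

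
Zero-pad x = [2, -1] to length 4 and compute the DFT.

Original 2-point DFT: [1, 3]
Zero-padded 4-point DFT provides frequency interpolation.

DFT_4([x, 0, ...]) = [1, 2+1i, 3, 2-1i]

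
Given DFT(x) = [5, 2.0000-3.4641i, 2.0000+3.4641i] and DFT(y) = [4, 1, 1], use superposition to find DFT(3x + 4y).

By linearity: DFT(3x + 4y) = 3·DFT(x) + 4·DFT(y)
= 3·[5, 2.0000-3.4641i, 2.0000+3.4641i] + 4·[4, 1, 1]

Computing element-wise:
Z[0] = 3·(5) + 4·(4) = 31
Z[1] = 3·(2.0000-3.4641i) + 4·(1) = 10.0000-10.3923i
Z[2] = 3·(2.0000+3.4641i) + 4·(1) = 10.0000+10.3923i

DFT(3x + 4y) = 3·X + 4·Y = [31, 10.0000-10.3923i, 10.0000+10.3923i]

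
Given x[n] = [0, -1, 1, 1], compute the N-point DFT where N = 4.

X[k] = Σ(n=0 to 3) x[n] · ω_4^(nk)
where ω_4 = e^(-2πi/4)

Computing each X[k]:
X[0] = 1
X[1] = -1+2i
X[2] = 1
X[3] = -1-2i

X = [1, -1+2i, 1, -1-2i]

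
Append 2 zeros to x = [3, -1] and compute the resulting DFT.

Original 2-point DFT: [2, 4]
Zero-padded 4-point DFT provides frequency interpolation.

DFT_4([x, 0, ...]) = [2, 3+1i, 4, 3-1i]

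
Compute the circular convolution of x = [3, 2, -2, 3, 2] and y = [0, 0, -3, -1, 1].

(x ⊛ y)[n] = Σ(m=0 to 4) x[m] · y[(n-m) mod 5]

Computing each output sample:
(x ⊛ y)[0] = -5
(x ⊛ y)[1] = -11
(x ⊛ y)[2] = -8
(x ⊛ y)[3] = -7
(x ⊛ y)[4] = 7

x ⊛ y = [-5, -11, -8, -7, 7]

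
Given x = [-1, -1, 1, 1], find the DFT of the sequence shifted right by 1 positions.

Time shift by 1: X_shifted[k] = ω_4^(1k) · X[k]
Shifted x = [1, -1, -1, 1]

DFT(x[n-1]) = [0, 2+2i, 0, 2-2i]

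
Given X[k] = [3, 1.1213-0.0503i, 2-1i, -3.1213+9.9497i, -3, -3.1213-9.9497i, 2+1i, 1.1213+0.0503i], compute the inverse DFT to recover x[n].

x[n] = (1/8) Σ(k=0 to 7) X[k] · e^(2πikn/8)

Computing each x[n]:
x[0] = 0
x[1] = 0
x[2] = 2
x[3] = -2
x[4] = 1
x[5] = 2
x[6] = -3
x[7] = 3

x = [0, 0, 2, -2, 1, 2, -3, 3]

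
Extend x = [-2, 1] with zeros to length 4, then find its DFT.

Original 2-point DFT: [-1, -3]
Zero-padded 4-point DFT provides frequency interpolation.

DFT_4([x, 0, ...]) = [-1, -2-1i, -3, -2+1i]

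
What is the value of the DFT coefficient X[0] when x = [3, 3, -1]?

X[0] = Σ(n=0 to 2) x[n] · ω_3^0 = Σ x[n]
= (3) + (3) + (-1)

X[0] = 5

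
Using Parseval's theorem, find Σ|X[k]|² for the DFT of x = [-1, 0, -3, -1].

Parseval: Σ|x[n]|² = (1/N)Σ|X[k]|², so Σ|X[k]|² = N·Σ|x[n]|² = 4·11.0000

Σ|X[k]|² = N·Σ|x[n]|² = 4·11.0000 = 44.0000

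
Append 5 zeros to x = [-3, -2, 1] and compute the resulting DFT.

Original 3-point DFT: [-4, -2.5000+2.5981i, -2.5000-2.5981i]
Zero-padded 8-point DFT provides frequency interpolation.

DFT_8([x, 0, ...]) = [-4, -4.4142+0.4142i, -4+2i, -1.5858+2.4142i, 0, -1.5858-2.4142i, -4-2i, -4.4142-0.4142i]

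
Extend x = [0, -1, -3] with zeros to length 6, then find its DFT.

Original 3-point DFT: [-4, 2.0000-1.7321i, 2.0000+1.7321i]
Zero-padded 6-point DFT provides frequency interpolation.

DFT_6([x, 0, ...]) = [-4, 1.0000+3.4641i, 2.0000-1.7321i, -2, 2.0000+1.7321i, 1.0000-3.4641i]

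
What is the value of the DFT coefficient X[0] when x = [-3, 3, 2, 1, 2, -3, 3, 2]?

X[0] = Σ(n=0 to 7) x[n] · ω_8^0 = Σ x[n]
= (-3) + (3) + (2) + (1) + (2) + (-3) + (3) + (2)

X[0] = 7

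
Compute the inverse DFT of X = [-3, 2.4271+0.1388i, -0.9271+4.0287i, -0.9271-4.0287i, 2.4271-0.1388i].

x[n] = (1/5) Σ(k=0 to 4) X[k] · e^(2πikn/5)

Computing each x[n]:
x[0] = 0
x[1] = -1
x[2] = 0
x[3] = -3
x[4] = 1

x = [0, -1, 0, -3, 1]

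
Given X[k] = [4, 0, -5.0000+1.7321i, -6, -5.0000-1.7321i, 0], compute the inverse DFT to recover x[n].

x[n] = (1/6) Σ(k=0 to 5) X[k] · e^(2πikn/6)

Computing each x[n]:
x[0] = -2
x[1] = 2
x[2] = 1
x[3] = 0
x[4] = 0
x[5] = 3

x = [-2, 2, 1, 0, 0, 3]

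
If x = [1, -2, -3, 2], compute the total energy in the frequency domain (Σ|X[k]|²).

Parseval: Σ|x[n]|² = (1/N)Σ|X[k]|², so Σ|X[k]|² = N·Σ|x[n]|² = 4·18.0000

Σ|X[k]|² = N·Σ|x[n]|² = 4·18.0000 = 72.0000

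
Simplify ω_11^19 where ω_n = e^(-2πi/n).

Since ω_11^11 = 1, powers reduce modulo 11.
19 mod 11 = 8
So ω_11^19 = ω_11^8 = e^(-2πi·8/11)

ω_11^19 = ω_11^8 = -0.1423+0.9898i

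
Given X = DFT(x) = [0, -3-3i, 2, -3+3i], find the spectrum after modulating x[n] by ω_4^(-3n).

Modulation property: DFT(ω_4^(-3n)·x[n]) = X[(k-3) mod 4], so circularly shift X by 3 positions.

X[k-3] = [-3-3i, 2, -3+3i, 0]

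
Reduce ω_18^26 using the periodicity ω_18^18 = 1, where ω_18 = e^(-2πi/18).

Since ω_18^18 = 1, powers reduce modulo 18.
26 mod 18 = 8
So ω_18^26 = ω_18^8 = e^(-2πi·8/18)

ω_18^26 = ω_18^8 = -0.9397-0.3420i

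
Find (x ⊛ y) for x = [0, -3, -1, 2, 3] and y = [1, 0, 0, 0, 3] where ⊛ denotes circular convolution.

(x ⊛ y)[n] = Σ(m=0 to 4) x[m] · y[(n-m) mod 5]

Computing each output sample:
(x ⊛ y)[0] = -9
(x ⊛ y)[1] = -6
(x ⊛ y)[2] = 5
(x ⊛ y)[3] = 11
(x ⊛ y)[4] = 3

x ⊛ y = [-9, -6, 5, 11, 3]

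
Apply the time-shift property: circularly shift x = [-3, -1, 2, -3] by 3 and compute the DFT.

Time shift by 3: X_shifted[k] = ω_4^(3k) · X[k]
Shifted x = [-1, 2, -3, -3]

DFT(x[n-3]) = [-5, 2-5i, -3, 2+5i]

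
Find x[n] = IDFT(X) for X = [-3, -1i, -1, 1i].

x[n] = (1/4) Σ(k=0 to 3) X[k] · e^(2πikn/4)

Computing each x[n]:
x[0] = -1
x[1] = 0
x[2] = -1
x[3] = -1

x = [-1, 0, -1, -1]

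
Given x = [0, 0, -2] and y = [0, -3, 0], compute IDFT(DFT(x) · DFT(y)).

(x ⊛ y)[n] = Σ(m=0 to 2) x[m] · y[(n-m) mod 3]

Computing each output sample:
(x ⊛ y)[0] = 6
(x ⊛ y)[1] = 0
(x ⊛ y)[2] = 0

x ⊛ y = [6, 0, 0]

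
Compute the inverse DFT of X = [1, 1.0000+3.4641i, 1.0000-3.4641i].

x[n] = (1/3) Σ(k=0 to 2) X[k] · e^(2πikn/3)

Computing each x[n]:
x[0] = 1
x[1] = -2
x[2] = 2

x = [1, -2, 2]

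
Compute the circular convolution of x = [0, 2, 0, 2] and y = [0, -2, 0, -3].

(x ⊛ y)[n] = Σ(m=0 to 3) x[m] · y[(n-m) mod 4]

Computing each output sample:
(x ⊛ y)[0] = -10
(x ⊛ y)[1] = 0
(x ⊛ y)[2] = -10
(x ⊛ y)[3] = 0

x ⊛ y = [-10, 0, -10, 0]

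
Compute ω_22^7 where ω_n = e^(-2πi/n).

ω_22^7 = e^(-2πi·7/22)
= cos(-2π·7/22) + i·sin(-2π·7/22)
= cos(-14π/22) + i·sin(-14π/22)

ω_22^7 = cos(-14π/22) + i·sin(-14π/22) = -0.4154-0.9096i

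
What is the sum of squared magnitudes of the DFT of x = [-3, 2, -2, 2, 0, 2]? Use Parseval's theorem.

Parseval: Σ|x[n]|² = (1/N)Σ|X[k]|², so Σ|X[k]|² = N·Σ|x[n]|² = 6·25.0000

Σ|X[k]|² = N·Σ|x[n]|² = 6·25.0000 = 150.0000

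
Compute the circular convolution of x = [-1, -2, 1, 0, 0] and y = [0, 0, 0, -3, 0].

(x ⊛ y)[n] = Σ(m=0 to 4) x[m] · y[(n-m) mod 5]

Computing each output sample:
(x ⊛ y)[0] = -3
(x ⊛ y)[1] = 0
(x ⊛ y)[2] = 0
(x ⊛ y)[3] = 3
(x ⊛ y)[4] = 6

x ⊛ y = [-3, 0, 0, 3, 6]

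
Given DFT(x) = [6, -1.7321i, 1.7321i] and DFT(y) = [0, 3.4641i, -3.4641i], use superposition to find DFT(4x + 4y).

By linearity: DFT(4x + 4y) = 4·DFT(x) + 4·DFT(y)
= 4·[6, -1.7321i, 1.7321i] + 4·[0, 3.4641i, -3.4641i]

Computing element-wise:
Z[0] = 4·(6) + 4·(0) = 24
Z[1] = 4·(-1.7321i) + 4·(3.4641i) = 6.9280i
Z[2] = 4·(1.7321i) + 4·(-3.4641i) = -6.9280i

DFT(4x + 4y) = 4·X + 4·Y = [24, 6.9280i, -6.9280i]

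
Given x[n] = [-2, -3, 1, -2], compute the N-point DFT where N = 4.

X[k] = Σ(n=0 to 3) x[n] · ω_4^(nk)
where ω_4 = e^(-2πi/4)

Computing each X[k]:
X[0] = -6
X[1] = -3+1i
X[2] = 4
X[3] = -3-1i

X = [-6, -3+1i, 4, -3-1i]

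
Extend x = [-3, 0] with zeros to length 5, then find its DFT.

Original 2-point DFT: [-3, -3]
Zero-padded 5-point DFT provides frequency interpolation.

DFT_5([x, 0, ...]) = [-3, -3, -3, -3, -3]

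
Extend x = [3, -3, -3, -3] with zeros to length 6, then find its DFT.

Original 4-point DFT: [-6, 6, 6, 6]
Zero-padded 6-point DFT provides frequency interpolation.

DFT_6([x, 0, ...]) = [-6, 6.0000+5.1962i, 3, 6, 3, 6.0000-5.1962i]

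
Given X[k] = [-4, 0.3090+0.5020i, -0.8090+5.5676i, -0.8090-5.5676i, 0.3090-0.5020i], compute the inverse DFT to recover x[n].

x[n] = (1/5) Σ(k=0 to 4) X[k] · e^(2πikn/5)

Computing each x[n]:
x[0] = -1
x[1] = -2
x[2] = 1
x[3] = -3
x[4] = 1

x = [-1, -2, 1, -3, 1]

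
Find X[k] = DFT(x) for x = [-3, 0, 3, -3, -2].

X[k] = Σ(n=0 to 4) x[n] · ω_5^(nk)
where ω_5 = e^(-2πi/5)

Computing each X[k]:
X[0] = -5
X[1] = -3.6180-5.4288i
X[2] = -1.3820+4.5308i
X[3] = -1.3820-4.5308i
X[4] = -3.6180+5.4288i

X = [-5, -3.6180-5.4288i, -1.3820+4.5308i, -1.3820-4.5308i, -3.6180+5.4288i]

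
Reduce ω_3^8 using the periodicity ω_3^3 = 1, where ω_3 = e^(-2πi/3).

Since ω_3^3 = 1, powers reduce modulo 3.
8 mod 3 = 2
So ω_3^8 = ω_3^2 = e^(-2πi·2/3)

ω_3^8 = ω_3^2 = -0.5000+0.8660i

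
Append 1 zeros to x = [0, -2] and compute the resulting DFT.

Original 2-point DFT: [-2, 2]
Zero-padded 3-point DFT provides frequency interpolation.

DFT_3([x, 0, ...]) = [-2, 1.0000+1.7321i, 1.0000-1.7321i]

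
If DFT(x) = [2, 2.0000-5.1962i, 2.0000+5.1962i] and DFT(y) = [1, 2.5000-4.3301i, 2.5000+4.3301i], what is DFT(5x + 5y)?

By linearity: DFT(5x + 5y) = 5·DFT(x) + 5·DFT(y)
= 5·[2, 2.0000-5.1962i, 2.0000+5.1962i] + 5·[1, 2.5000-4.3301i, 2.5000+4.3301i]

Computing element-wise:
Z[0] = 5·(2) + 5·(1) = 15
Z[1] = 5·(2.0000-5.1962i) + 5·(2.5000-4.3301i) = 22.5000-47.6315i
Z[2] = 5·(2.0000+5.1962i) + 5·(2.5000+4.3301i) = 22.5000+47.6315i

DFT(5x + 5y) = 5·X + 5·Y = [15, 22.5000-47.6315i, 22.5000+47.6315i]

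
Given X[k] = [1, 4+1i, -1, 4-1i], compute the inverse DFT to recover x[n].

x[n] = (1/4) Σ(k=0 to 3) X[k] · e^(2πikn/4)

Computing each x[n]:
x[0] = 2
x[1] = 0
x[2] = -2
x[3] = 1

x = [2, 0, -2, 1]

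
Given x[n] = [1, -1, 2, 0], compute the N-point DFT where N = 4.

X[k] = Σ(n=0 to 3) x[n] · ω_4^(nk)
where ω_4 = e^(-2πi/4)

Computing each X[k]:
X[0] = 2
X[1] = -1+1i
X[2] = 4
X[3] = -1-1i

X = [2, -1+1i, 4, -1-1i]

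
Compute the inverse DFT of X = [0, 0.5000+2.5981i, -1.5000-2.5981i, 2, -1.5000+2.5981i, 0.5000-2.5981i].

x[n] = (1/6) Σ(k=0 to 5) X[k] · e^(2πikn/6)

Computing each x[n]:
x[0] = 0
x[1] = 0
x[2] = -1
x[3] = -1
x[4] = 2
x[5] = 0

x = [0, 0, -1, -1, 2, 0]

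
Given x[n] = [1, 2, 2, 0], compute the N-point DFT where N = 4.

X[k] = Σ(n=0 to 3) x[n] · ω_4^(nk)
where ω_4 = e^(-2πi/4)

Computing each X[k]:
X[0] = 5
X[1] = -1-2i
X[2] = 1
X[3] = -1+2i

X = [5, -1-2i, 1, -1+2i]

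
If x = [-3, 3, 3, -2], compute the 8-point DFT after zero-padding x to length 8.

Original 4-point DFT: [1, -6-5i, -1, -6+5i]
Zero-padded 8-point DFT provides frequency interpolation.

DFT_8([x, 0, ...]) = [1, 0.5355-3.7071i, -6-5i, -6.5355+2.2929i, -1, -6.5355-2.2929i, -6+5i, 0.5355+3.7071i]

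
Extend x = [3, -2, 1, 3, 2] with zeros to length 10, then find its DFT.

Original 5-point DFT: [7, -0.2361+4.9798i, 4.2361+0.4490i, 4.2361-0.4490i, -0.2361-4.9798i]
Zero-padded 10-point DFT provides frequency interpolation.

DFT_10([x, 0, ...]) = [7, -0.8541-3.8042i, -0.2361+4.9798i, 5.8541+2.3511i, 4.2361+0.4490i, 5, 4.2361-0.4490i, 5.8541-2.3511i, -0.2361-4.9798i, -0.8541+3.8042i]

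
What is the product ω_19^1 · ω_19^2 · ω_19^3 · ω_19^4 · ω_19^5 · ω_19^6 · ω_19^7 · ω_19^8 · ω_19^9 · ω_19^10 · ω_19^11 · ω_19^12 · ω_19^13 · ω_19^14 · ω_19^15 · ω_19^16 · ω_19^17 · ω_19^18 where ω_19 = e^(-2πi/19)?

The primitive 19th roots of unity are ω_19^k for k coprime to 19: k ∈ {1, 2, 3, 4, 5, 6, 7, 8, 9, 10, 11, 12, 13, 14, 15, 16, 17, 18}
Their product equals the constant term of the cyclotomic polynomial Φ_19(x) up to sign.
For n ≥ 3, the product of all primitive nth roots of unity is 1. (For n=1 it is 1; for n=2 it is -1.)

1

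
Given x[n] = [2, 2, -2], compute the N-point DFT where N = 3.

X[k] = Σ(n=0 to 2) x[n] · ω_3^(nk)
where ω_3 = e^(-2πi/3)

Computing each X[k]:
X[0] = 2
X[1] = 2.0000-3.4641i
X[2] = 2.0000+3.4641i

X = [2, 2.0000-3.4641i, 2.0000+3.4641i]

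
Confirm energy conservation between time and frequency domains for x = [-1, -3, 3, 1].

Time domain:
Σ|x[n]|² = |-1|² + |-3|² + |3|² + |1|² = 20.0000

Frequency domain:
(1/4)Σ|X[k]|² = (1/4)(|0|² + |-4+4i|² + |4|² + |-4-4i|²) = (1/4)·80.0000 = 20.0000

Both sides agree, confirming Parseval's theorem.

Σ|x[n]|² = (1/N)Σ|X[k]|² = 20.0000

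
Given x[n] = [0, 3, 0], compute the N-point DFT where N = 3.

X[k] = Σ(n=0 to 2) x[n] · ω_3^(nk)
where ω_3 = e^(-2πi/3)

Computing each X[k]:
X[0] = 3
X[1] = -1.5000-2.5981i
X[2] = -1.5000+2.5981i

X = [3, -1.5000-2.5981i, -1.5000+2.5981i]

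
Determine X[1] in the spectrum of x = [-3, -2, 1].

X[1] = Σ(n=0 to 2) x[n] · ω_3^(1n) where ω_3 = e^(-2πi/3)
= (-3)·ω_3^0 + (-2)·ω_3^1 + (1)·ω_3^2

X[1] = -2.5000+2.5981i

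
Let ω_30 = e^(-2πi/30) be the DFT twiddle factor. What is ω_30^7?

ω_30^7 = e^(-2πi·7/30)
= cos(-2π·7/30) + i·sin(-2π·7/30)
= cos(-14π/30) + i·sin(-14π/30)

ω_30^7 = cos(-14π/30) + i·sin(-14π/30) = 0.1045-0.9945i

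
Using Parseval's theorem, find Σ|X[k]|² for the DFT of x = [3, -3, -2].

Parseval: Σ|x[n]|² = (1/N)Σ|X[k]|², so Σ|X[k]|² = N·Σ|x[n]|² = 3·22.0000

Σ|X[k]|² = N·Σ|x[n]|² = 3·22.0000 = 66.0000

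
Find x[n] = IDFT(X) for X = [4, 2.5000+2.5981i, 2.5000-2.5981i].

x[n] = (1/3) Σ(k=0 to 2) X[k] · e^(2πikn/3)

Computing each x[n]:
x[0] = 3
x[1] = -1
x[2] = 2

x = [3, -1, 2]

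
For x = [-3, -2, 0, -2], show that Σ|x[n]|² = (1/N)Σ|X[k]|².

Time domain:
Σ|x[n]|² = |-3|² + |-2|² + |0|² + |-2|² = 17.0000

Frequency domain:
(1/4)Σ|X[k]|² = (1/4)(|-7|² + |-3|² + |1|² + |-3|²) = (1/4)·68.0000 = 17.0000

Both sides agree, confirming Parseval's theorem.

Σ|x[n]|² = (1/N)Σ|X[k]|² = 17.0000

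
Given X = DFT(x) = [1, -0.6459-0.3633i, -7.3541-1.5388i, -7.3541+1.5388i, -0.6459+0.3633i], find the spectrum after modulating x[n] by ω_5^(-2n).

Modulation property: DFT(ω_5^(-2n)·x[n]) = X[(k-2) mod 5], so circularly shift X by 2 positions.

X[k-2] = [-7.3541+1.5388i, -0.6459+0.3633i, 1, -0.6459-0.3633i, -7.3541-1.5388i]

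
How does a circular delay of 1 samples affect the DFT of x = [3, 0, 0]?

Time shift by 1: X_shifted[k] = ω_3^(1k) · X[k]
Shifted x = [0, 3, 0]

DFT(x[n-1]) = [3, -1.5000-2.5981i, -1.5000+2.5981i]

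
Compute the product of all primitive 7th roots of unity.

The primitive 7th roots of unity are ω_7^k for k coprime to 7: k ∈ {1, 2, 3, 4, 5, 6}
Their product equals the constant term of the cyclotomic polynomial Φ_7(x) up to sign.
For n ≥ 3, the product of all primitive nth roots of unity is 1. (For n=1 it is 1; for n=2 it is -1.)

1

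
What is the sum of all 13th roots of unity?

Sum of all nth roots of unity equals 0 for n > 1 (geometric series with r ≠ 1).

0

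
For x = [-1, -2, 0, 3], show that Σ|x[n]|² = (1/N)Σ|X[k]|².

Time domain:
Σ|x[n]|² = |-1|² + |-2|² + |0|² + |3|² = 14.0000

Frequency domain:
(1/4)Σ|X[k]|² = (1/4)(|0|² + |-1+5i|² + |-2|² + |-1-5i|²) = (1/4)·56.0000 = 14.0000

Both sides agree, confirming Parseval's theorem.

Σ|x[n]|² = (1/N)Σ|X[k]|² = 14.0000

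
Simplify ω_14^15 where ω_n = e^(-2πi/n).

Since ω_14^14 = 1, powers reduce modulo 14.
15 mod 14 = 1
So ω_14^15 = ω_14^1 = e^(-2πi·1/14)

ω_14^15 = ω_14^1 = 0.9010-0.4339i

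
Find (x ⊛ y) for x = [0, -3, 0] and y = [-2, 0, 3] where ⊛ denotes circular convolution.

(x ⊛ y)[n] = Σ(m=0 to 2) x[m] · y[(n-m) mod 3]

Computing each output sample:
(x ⊛ y)[0] = -9
(x ⊛ y)[1] = 6
(x ⊛ y)[2] = 0

x ⊛ y = [-9, 6, 0]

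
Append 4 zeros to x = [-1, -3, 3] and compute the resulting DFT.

Original 3-point DFT: [-1, -1.0000+5.1962i, -1.0000-5.1962i]
Zero-padded 7-point DFT provides frequency interpolation.

DFT_7([x, 0, ...]) = [-1, -3.5380-0.5793i, -3.0353+4.2264i, 3.5734+3.6471i, 3.5734-3.6471i, -3.0353-4.2264i, -3.5380+0.5793i]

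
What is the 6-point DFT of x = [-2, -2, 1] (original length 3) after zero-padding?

Original 3-point DFT: [-3, -1.5000+2.5981i, -1.5000-2.5981i]
Zero-padded 6-point DFT provides frequency interpolation.

DFT_6([x, 0, ...]) = [-3, -3.5000+0.8660i, -1.5000+2.5981i, 1, -1.5000-2.5981i, -3.5000-0.8660i]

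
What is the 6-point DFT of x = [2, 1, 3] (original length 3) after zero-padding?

Original 3-point DFT: [6, 1.7321i, -1.7321i]
Zero-padded 6-point DFT provides frequency interpolation.

DFT_6([x, 0, ...]) = [6, 1.0000-3.4641i, 1.7321i, 4, -1.7321i, 1.0000+3.4641i]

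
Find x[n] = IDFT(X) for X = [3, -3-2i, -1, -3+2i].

x[n] = (1/4) Σ(k=0 to 3) X[k] · e^(2πikn/4)

Computing each x[n]:
x[0] = -1
x[1] = 2
x[2] = 2
x[3] = 0

x = [-1, 2, 2, 0]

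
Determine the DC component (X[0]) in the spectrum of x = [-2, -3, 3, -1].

X[0] = Σ(n=0 to 3) x[n] · ω_4^0 = Σ x[n]
= (-2) + (-3) + (3) + (-1)

X[0] = -3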